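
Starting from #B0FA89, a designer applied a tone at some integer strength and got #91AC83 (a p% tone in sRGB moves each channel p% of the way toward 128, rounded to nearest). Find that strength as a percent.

#B0FA89 is rgb(176, 250, 137); #91AC83 is rgb(145, 172, 131).
On the G channel (widest range): 172 ≈ 250 + (p/100)(128 − 250), so p ≈ 100×(172 − 250)/(128 − 250) = -7800/-122 = 63.93.
p = 64 reproduces all three channels after rounding.

64%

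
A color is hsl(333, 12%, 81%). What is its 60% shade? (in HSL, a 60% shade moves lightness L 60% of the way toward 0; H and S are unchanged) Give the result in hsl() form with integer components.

hsl(333, 12%, 32%)

L moves 60% from 81 toward 0: 81 − 48.6 = 32.4 → 32.
H and S are unchanged.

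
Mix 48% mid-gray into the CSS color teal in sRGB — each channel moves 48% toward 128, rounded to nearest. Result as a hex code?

CSS teal is rgb(0, 128, 128).
A 48% tone moves each channel 48% toward 128:
  R: 0 + 61.44 = 61.44 → 61
  G: 128 + 0.48×(128−128) = 128 + 0 = 128 → 128
  B: 128 + 0.48×(128−128) = 128 + 0 = 128 → 128
rgb(61, 128, 128) = #3D8080.

#3D8080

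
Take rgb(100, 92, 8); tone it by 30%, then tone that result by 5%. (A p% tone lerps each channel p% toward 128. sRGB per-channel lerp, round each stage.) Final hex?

#6D6830

A 30% tone moves each channel 30% toward 128:
  R: 100 + 0.3×(128−100) = 100 + 8.4 = 108.4 → 108
  G: 92 + 0.3×(128−92) = 92 + 10.8 = 102.8 → 103
  B: 8 + 36 = 44 → 44
After the tone: rgb(108, 103, 44) = #6C672C.
A 5% tone moves each channel 5% toward 128:
  R: 108 + 1 = 109 → 109
  G: 103 + 0.05×(128−103) = 103 + 1.25 = 104.25 → 104
  B: 44 + 0.05×(128−44) = 44 + 4.2 = 48.2 → 48
rgb(109, 104, 48) = #6D6830.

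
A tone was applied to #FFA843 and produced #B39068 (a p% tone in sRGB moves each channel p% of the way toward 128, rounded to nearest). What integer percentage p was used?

#FFA843 is rgb(255, 168, 67); #B39068 is rgb(179, 144, 104).
On the R channel (widest range): 179 ≈ 255 + (p/100)(128 − 255), so p ≈ 100×(179 − 255)/(128 − 255) = -7600/-127 = 59.84.
p = 60 reproduces all three channels after rounding.

60%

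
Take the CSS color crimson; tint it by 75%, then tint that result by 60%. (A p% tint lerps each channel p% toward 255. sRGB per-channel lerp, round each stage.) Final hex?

#fbe7eb

CSS crimson is rgb(220, 20, 60).
Per channel, c → c + 0.75(255 − c):
  R: 220 + 26.25 = 246.25 → 246
  G: 20 + 176.25 = 196.25 → 196
  B: 60 + 146.25 = 206.25 → 206
After the tint: rgb(246, 196, 206) = #f6c4ce.
Lerp each channel 60% toward 255:
  R: 246 + 0.6×(255−246) = 246 + 5.4 = 251.4 → 251
  G: 196 + 35.4 = 231.4 → 231
  B: 206 + 29.4 = 235.4 → 235
rgb(251, 231, 235) = #fbe7eb.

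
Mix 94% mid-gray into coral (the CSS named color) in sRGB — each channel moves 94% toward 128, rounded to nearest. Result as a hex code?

CSS coral is rgb(255, 127, 80).
Per channel, c → c + 0.94(128 − c):
  R: 255 − 119.38 = 135.62 → 136
  G: 127 + 0.94×(128−127) = 127 + 0.94 = 127.94 → 128
  B: 80 + 45.12 = 125.12 → 125
rgb(136, 128, 125) = #88807d.

#88807d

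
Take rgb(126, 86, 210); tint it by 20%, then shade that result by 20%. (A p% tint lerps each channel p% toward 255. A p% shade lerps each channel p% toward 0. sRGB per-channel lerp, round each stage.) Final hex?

A 20% tint moves each channel 20% toward 255:
  R: 126 + 0.2×(255−126) = 126 + 25.8 = 151.8 → 152
  G: 86 + 0.2×(255−86) = 86 + 33.8 = 119.8 → 120
  B: 210 + 0.2×(255−210) = 210 + 9 = 219 → 219
After the tint: rgb(152, 120, 219) = #9878DB.
A 20% shade moves each channel 20% toward 0:
  R: 152 − 30.4 = 121.6 → 122
  G: 120 + 0.2×(0−120) = 120 − 24 = 96 → 96
  B: 219 + 0.2×(0−219) = 219 − 43.8 = 175.2 → 175
rgb(122, 96, 175) = #7A60AF.

#7A60AF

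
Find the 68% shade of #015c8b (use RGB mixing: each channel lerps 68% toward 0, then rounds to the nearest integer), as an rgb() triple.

rgb(0, 29, 44)

#015c8b is rgb(1, 92, 139).
A 68% shade moves each channel 68% toward 0:
  R: 1 − 0.68 = 0.32 → 0
  G: 92 + 0.68×(0−92) = 92 − 62.56 = 29.44 → 29
  B: 139 − 94.52 = 44.48 → 44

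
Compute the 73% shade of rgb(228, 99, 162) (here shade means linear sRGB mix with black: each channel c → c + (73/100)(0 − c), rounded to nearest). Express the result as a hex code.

A 73% shade moves each channel 73% toward 0:
  R: 228 + 0.73×(0−228) = 228 − 166.44 = 61.56 → 62
  G: 99 + 0.73×(0−99) = 99 − 72.27 = 26.73 → 27
  B: 162 + 0.73×(0−162) = 162 − 118.26 = 43.74 → 44
rgb(62, 27, 44) = #3E1B2C.

#3E1B2C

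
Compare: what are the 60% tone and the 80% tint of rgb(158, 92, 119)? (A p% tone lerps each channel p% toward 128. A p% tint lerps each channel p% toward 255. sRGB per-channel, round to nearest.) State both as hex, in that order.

#8C727C, #ECDEE4

60% tone:
  R: 158 − 18 = 140 → 140
  G: 92 + 0.6×(128−92) = 92 + 21.6 = 113.6 → 114
  B: 119 + 5.4 = 124.4 → 124
  → #8C727C
80% tint:
  R: 158 + 77.6 = 235.6 → 236
  G: 92 + 130.4 = 222.4 → 222
  B: 119 + 0.8×(255−119) = 119 + 108.8 = 227.8 → 228
  → #ECDEE4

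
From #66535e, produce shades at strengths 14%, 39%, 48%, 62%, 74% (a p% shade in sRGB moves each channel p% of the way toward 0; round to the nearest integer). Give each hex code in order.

#584751, #3e3339, #352b31, #272024, #1b1618

#66535e is rgb(102, 83, 94).
14%: (102 − 14.28 = 87.72→88, 83 − 11.62 = 71.38→71, 94 − 13.16 = 80.84→81) → #584751
39%: (102 − 39.78 = 62.22→62, 83 − 32.37 = 50.63→51, 94 − 36.66 = 57.34→57) → #3e3339
48%: (102 − 48.96 = 53.04→53, 83 − 39.84 = 43.16→43, 94 − 45.12 = 48.88→49) → #352b31
62%: (102 − 63.24 = 38.76→39, 83 − 51.46 = 31.54→32, 94 − 58.28 = 35.72→36) → #272024
74%: (102 − 75.48 = 26.52→27, 83 − 61.42 = 21.58→22, 94 − 69.56 = 24.44→24) → #1b1618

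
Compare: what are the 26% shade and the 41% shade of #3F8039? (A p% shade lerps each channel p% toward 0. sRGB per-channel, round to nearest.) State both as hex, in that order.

#2F5F2A, #254C22

#3F8039 is rgb(63, 128, 57).
26% shade:
  R: 63 − 16.38 = 46.62 → 47
  G: 128 − 33.28 = 94.72 → 95
  B: 57 + 0.26×(0−57) = 57 − 14.82 = 42.18 → 42
  → #2F5F2A
41% shade:
  R: 63 + 0.41×(0−63) = 63 − 25.83 = 37.17 → 37
  G: 128 − 52.48 = 75.52 → 76
  B: 57 − 23.37 = 33.63 → 34
  → #254C22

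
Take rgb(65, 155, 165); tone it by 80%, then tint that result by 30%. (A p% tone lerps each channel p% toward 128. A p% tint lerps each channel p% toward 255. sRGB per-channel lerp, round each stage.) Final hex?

Per channel, c → c + 0.8(128 − c):
  R: 65 + 50.4 = 115.4 → 115
  G: 155 − 21.6 = 133.4 → 133
  B: 165 + 0.8×(128−165) = 165 − 29.6 = 135.4 → 135
After the tone: rgb(115, 133, 135) = #738587.
Lerp each channel 30% toward 255:
  R: 115 + 0.3×(255−115) = 115 + 42 = 157 → 157
  G: 133 + 36.6 = 169.6 → 170
  B: 135 + 0.3×(255−135) = 135 + 36 = 171 → 171
rgb(157, 170, 171) = #9DAAAB.

#9DAAAB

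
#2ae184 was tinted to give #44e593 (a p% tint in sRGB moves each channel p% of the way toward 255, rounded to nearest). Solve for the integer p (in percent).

#2ae184 is rgb(42, 225, 132); #44e593 is rgb(68, 229, 147).
On the R channel (widest range): 68 ≈ 42 + (p/100)(255 − 42), so p ≈ 100×(68 − 42)/(255 − 42) = 2600/213 = 12.21.
p = 12 reproduces all three channels after rounding.

12%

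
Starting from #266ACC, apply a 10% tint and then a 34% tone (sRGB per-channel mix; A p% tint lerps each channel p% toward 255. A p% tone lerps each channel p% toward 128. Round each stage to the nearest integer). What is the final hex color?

#266ACC is rgb(38, 106, 204).
A 10% tint moves each channel 10% toward 255:
  R: 38 + 0.1×(255−38) = 38 + 21.7 = 59.7 → 60
  G: 106 + 0.1×(255−106) = 106 + 14.9 = 120.9 → 121
  B: 204 + 0.1×(255−204) = 204 + 5.1 = 209.1 → 209
After the tint: rgb(60, 121, 209) = #3C79D1.
Lerp each channel 34% toward 128:
  R: 60 + 23.12 = 83.12 → 83
  G: 121 + 0.34×(128−121) = 121 + 2.38 = 123.38 → 123
  B: 209 − 27.54 = 181.46 → 181
rgb(83, 123, 181) = #537BB5.

#537BB5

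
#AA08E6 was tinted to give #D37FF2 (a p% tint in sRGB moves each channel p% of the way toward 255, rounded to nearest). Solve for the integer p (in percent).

#AA08E6 is rgb(170, 8, 230); #D37FF2 is rgb(211, 127, 242).
On the G channel (widest range): 127 ≈ 8 + (p/100)(255 − 8), so p ≈ 100×(127 − 8)/(255 − 8) = 11900/247 = 48.18.
p = 48 reproduces all three channels after rounding.

48%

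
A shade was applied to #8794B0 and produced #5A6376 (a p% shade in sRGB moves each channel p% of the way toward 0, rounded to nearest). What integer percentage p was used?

33%

#8794B0 is rgb(135, 148, 176); #5A6376 is rgb(90, 99, 118).
On the B channel (widest range): 118 ≈ 176 + (p/100)(0 − 176), so p ≈ 100×(118 − 176)/(0 − 176) = -5800/-176 = 32.95.
p = 33 reproduces all three channels after rounding.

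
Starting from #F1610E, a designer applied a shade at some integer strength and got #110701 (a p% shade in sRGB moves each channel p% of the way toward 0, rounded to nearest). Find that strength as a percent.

#F1610E is rgb(241, 97, 14); #110701 is rgb(17, 7, 1).
On the R channel (widest range): 17 ≈ 241 + (p/100)(0 − 241), so p ≈ 100×(17 − 241)/(0 − 241) = -22400/-241 = 92.95.
p = 93 reproduces all three channels after rounding.

93%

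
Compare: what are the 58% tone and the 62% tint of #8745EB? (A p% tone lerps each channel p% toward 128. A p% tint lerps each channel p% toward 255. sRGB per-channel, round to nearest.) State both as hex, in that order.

#8745EB is rgb(135, 69, 235).
58% tone:
  R: 135 + 0.58×(128−135) = 135 − 4.06 = 130.94 → 131
  G: 69 + 34.22 = 103.22 → 103
  B: 235 + 0.58×(128−235) = 235 − 62.06 = 172.94 → 173
  → #8367AD
62% tint:
  R: 135 + 0.62×(255−135) = 135 + 74.4 = 209.4 → 209
  G: 69 + 0.62×(255−69) = 69 + 115.32 = 184.32 → 184
  B: 235 + 0.62×(255−235) = 235 + 12.4 = 247.4 → 247
  → #D1B8F7

#8367AD, #D1B8F7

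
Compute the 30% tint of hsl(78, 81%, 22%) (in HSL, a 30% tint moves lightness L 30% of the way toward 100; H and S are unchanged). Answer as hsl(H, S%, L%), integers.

hsl(78, 81%, 45%)

L moves 30% from 22 toward 100: 22 + 23.4 = 45.4 → 45.
H and S are unchanged.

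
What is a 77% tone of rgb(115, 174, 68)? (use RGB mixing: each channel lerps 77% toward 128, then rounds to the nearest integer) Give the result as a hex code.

Per channel, c → c + 0.77(128 − c):
  R: 115 + 10.01 = 125.01 → 125
  G: 174 + 0.77×(128−174) = 174 − 35.42 = 138.58 → 139
  B: 68 + 46.2 = 114.2 → 114
rgb(125, 139, 114) = #7D8B72.

#7D8B72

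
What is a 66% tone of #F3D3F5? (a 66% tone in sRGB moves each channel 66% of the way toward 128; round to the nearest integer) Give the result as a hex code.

#A79CA8

#F3D3F5 is rgb(243, 211, 245).
A 66% tone moves each channel 66% toward 128:
  R: 243 + 0.66×(128−243) = 243 − 75.9 = 167.1 → 167
  G: 211 − 54.78 = 156.22 → 156
  B: 245 + 0.66×(128−245) = 245 − 77.22 = 167.78 → 168
rgb(167, 156, 168) = #A79CA8.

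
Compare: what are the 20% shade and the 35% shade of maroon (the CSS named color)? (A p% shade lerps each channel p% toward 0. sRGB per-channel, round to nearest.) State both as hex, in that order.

CSS maroon is rgb(128, 0, 0).
20% shade:
  R: 128 + 0.2×(0−128) = 128 − 25.6 = 102.4 → 102
  G: 0 + 0 = 0 → 0
  B: 0 + 0.2×(0−0) = 0 + 0 = 0 → 0
  → #660000
35% shade:
  R: 128 + 0.35×(0−128) = 128 − 44.8 = 83.2 → 83
  G: 0 + 0.35×(0−0) = 0 + 0 = 0 → 0
  B: 0 + 0.35×(0−0) = 0 + 0 = 0 → 0
  → #530000

#660000, #530000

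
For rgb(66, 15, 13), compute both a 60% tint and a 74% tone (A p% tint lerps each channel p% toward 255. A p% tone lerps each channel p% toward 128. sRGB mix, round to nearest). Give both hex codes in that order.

#b39f9e, #706362

60% tint:
  R: 66 + 113.4 = 179.4 → 179
  G: 15 + 0.6×(255−15) = 15 + 144 = 159 → 159
  B: 13 + 0.6×(255−13) = 13 + 145.2 = 158.2 → 158
  → #b39f9e
74% tone:
  R: 66 + 45.88 = 111.88 → 112
  G: 15 + 83.62 = 98.62 → 99
  B: 13 + 0.74×(128−13) = 13 + 85.1 = 98.1 → 98
  → #706362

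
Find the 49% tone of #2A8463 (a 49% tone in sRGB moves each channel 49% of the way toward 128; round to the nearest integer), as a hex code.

#2A8463 is rgb(42, 132, 99).
Lerp each channel 49% toward 128:
  R: 42 + 0.49×(128−42) = 42 + 42.14 = 84.14 → 84
  G: 132 + 0.49×(128−132) = 132 − 1.96 = 130.04 → 130
  B: 99 + 0.49×(128−99) = 99 + 14.21 = 113.21 → 113
rgb(84, 130, 113) = #548271.

#548271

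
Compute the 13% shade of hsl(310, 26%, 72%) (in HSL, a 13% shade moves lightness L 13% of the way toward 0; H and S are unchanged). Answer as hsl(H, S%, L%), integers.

L moves 13% from 72 toward 0: 72 − 9.36 = 62.64 → 63.
H and S are unchanged.

hsl(310, 26%, 63%)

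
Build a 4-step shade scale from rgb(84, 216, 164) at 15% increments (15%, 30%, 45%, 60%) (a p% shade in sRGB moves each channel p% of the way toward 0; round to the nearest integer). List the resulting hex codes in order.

#47b88b, #3b9773, #2e775a, #225642

15%: (84 − 12.6 = 71.4→71, 216 − 32.4 = 183.6→184, 164 − 24.6 = 139.4→139) → #47b88b
30%: (84 − 25.2 = 58.8→59, 216 − 64.8 = 151.2→151, 164 − 49.2 = 114.8→115) → #3b9773
45%: (84 − 37.8 = 46.2→46, 216 − 97.2 = 118.8→119, 164 − 73.8 = 90.2→90) → #2e775a
60%: (84 − 50.4 = 33.6→34, 216 − 129.6 = 86.4→86, 164 − 98.4 = 65.6→66) → #225642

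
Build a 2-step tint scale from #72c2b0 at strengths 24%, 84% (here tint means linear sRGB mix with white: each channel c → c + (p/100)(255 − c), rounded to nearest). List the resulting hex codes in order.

#94d1c3, #e8f5f2

#72c2b0 is rgb(114, 194, 176).
24%: (114 + 33.84 = 147.84→148, 194 + 14.64 = 208.64→209, 176 + 18.96 = 194.96→195) → #94d1c3
84%: (114 + 118.44 = 232.44→232, 194 + 51.24 = 245.24→245, 176 + 66.36 = 242.36→242) → #e8f5f2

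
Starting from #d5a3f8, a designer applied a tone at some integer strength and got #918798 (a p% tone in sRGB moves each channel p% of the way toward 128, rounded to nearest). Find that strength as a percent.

80%

#d5a3f8 is rgb(213, 163, 248); #918798 is rgb(145, 135, 152).
On the B channel (widest range): 152 ≈ 248 + (p/100)(128 − 248), so p ≈ 100×(152 − 248)/(128 − 248) = -9600/-120 = 80.00.
p = 80 reproduces all three channels after rounding.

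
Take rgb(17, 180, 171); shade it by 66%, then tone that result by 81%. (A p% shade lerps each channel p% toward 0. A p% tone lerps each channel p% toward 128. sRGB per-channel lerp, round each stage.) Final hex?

#697373

A 66% shade moves each channel 66% toward 0:
  R: 17 + 0.66×(0−17) = 17 − 11.22 = 5.78 → 6
  G: 180 + 0.66×(0−180) = 180 − 118.8 = 61.2 → 61
  B: 171 + 0.66×(0−171) = 171 − 112.86 = 58.14 → 58
After the shade: rgb(6, 61, 58) = #063D3A.
Lerp each channel 81% toward 128:
  R: 6 + 98.82 = 104.82 → 105
  G: 61 + 0.81×(128−61) = 61 + 54.27 = 115.27 → 115
  B: 58 + 56.7 = 114.7 → 115
rgb(105, 115, 115) = #697373.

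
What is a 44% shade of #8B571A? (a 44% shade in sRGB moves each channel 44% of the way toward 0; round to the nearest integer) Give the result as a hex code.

#4E310F

#8B571A is rgb(139, 87, 26).
Per channel, c → c + 0.44(0 − c):
  R: 139 − 61.16 = 77.84 → 78
  G: 87 + 0.44×(0−87) = 87 − 38.28 = 48.72 → 49
  B: 26 + 0.44×(0−26) = 26 − 11.44 = 14.56 → 15
rgb(78, 49, 15) = #4E310F.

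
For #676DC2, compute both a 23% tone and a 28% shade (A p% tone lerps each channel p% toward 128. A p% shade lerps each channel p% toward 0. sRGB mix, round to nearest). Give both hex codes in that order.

#6D71B3, #4A4E8C

#676DC2 is rgb(103, 109, 194).
23% tone:
  R: 103 + 5.75 = 108.75 → 109
  G: 109 + 0.23×(128−109) = 109 + 4.37 = 113.37 → 113
  B: 194 + 0.23×(128−194) = 194 − 15.18 = 178.82 → 179
  → #6D71B3
28% shade:
  R: 103 + 0.28×(0−103) = 103 − 28.84 = 74.16 → 74
  G: 109 + 0.28×(0−109) = 109 − 30.52 = 78.48 → 78
  B: 194 − 54.32 = 139.68 → 140
  → #4A4E8C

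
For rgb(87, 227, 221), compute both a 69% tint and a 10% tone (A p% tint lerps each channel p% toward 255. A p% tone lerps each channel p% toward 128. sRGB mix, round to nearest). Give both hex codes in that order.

#CBF6F4, #5BD9D4

69% tint:
  R: 87 + 0.69×(255−87) = 87 + 115.92 = 202.92 → 203
  G: 227 + 0.69×(255−227) = 227 + 19.32 = 246.32 → 246
  B: 221 + 23.46 = 244.46 → 244
  → #CBF6F4
10% tone:
  R: 87 + 4.1 = 91.1 → 91
  G: 227 + 0.1×(128−227) = 227 − 9.9 = 217.1 → 217
  B: 221 − 9.3 = 211.7 → 212
  → #5BD9D4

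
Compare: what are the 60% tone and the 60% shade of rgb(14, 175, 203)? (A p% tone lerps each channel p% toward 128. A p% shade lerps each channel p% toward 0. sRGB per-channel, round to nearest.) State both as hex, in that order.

60% tone:
  R: 14 + 68.4 = 82.4 → 82
  G: 175 + 0.6×(128−175) = 175 − 28.2 = 146.8 → 147
  B: 203 + 0.6×(128−203) = 203 − 45 = 158 → 158
  → #52939E
60% shade:
  R: 14 − 8.4 = 5.6 → 6
  G: 175 − 105 = 70 → 70
  B: 203 − 121.8 = 81.2 → 81
  → #064651

#52939E, #064651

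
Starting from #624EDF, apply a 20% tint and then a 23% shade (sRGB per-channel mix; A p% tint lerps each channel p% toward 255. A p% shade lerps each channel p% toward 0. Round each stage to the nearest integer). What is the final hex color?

#6357B0

#624EDF is rgb(98, 78, 223).
A 20% tint moves each channel 20% toward 255:
  R: 98 + 0.2×(255−98) = 98 + 31.4 = 129.4 → 129
  G: 78 + 35.4 = 113.4 → 113
  B: 223 + 0.2×(255−223) = 223 + 6.4 = 229.4 → 229
After the tint: rgb(129, 113, 229) = #8171E5.
A 23% shade moves each channel 23% toward 0:
  R: 129 − 29.67 = 99.33 → 99
  G: 113 + 0.23×(0−113) = 113 − 25.99 = 87.01 → 87
  B: 229 + 0.23×(0−229) = 229 − 52.67 = 176.33 → 176
rgb(99, 87, 176) = #6357B0.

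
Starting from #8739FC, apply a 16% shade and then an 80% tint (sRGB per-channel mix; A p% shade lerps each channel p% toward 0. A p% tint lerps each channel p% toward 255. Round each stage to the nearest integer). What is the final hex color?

#E3D6F6

#8739FC is rgb(135, 57, 252).
Lerp each channel 16% toward 0:
  R: 135 + 0.16×(0−135) = 135 − 21.6 = 113.4 → 113
  G: 57 − 9.12 = 47.88 → 48
  B: 252 + 0.16×(0−252) = 252 − 40.32 = 211.68 → 212
After the shade: rgb(113, 48, 212) = #7130D4.
Per channel, c → c + 0.8(255 − c):
  R: 113 + 113.6 = 226.6 → 227
  G: 48 + 165.6 = 213.6 → 214
  B: 212 + 34.4 = 246.4 → 246
rgb(227, 214, 246) = #E3D6F6.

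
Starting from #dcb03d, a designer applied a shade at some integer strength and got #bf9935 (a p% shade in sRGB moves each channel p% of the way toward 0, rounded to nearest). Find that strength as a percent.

#dcb03d is rgb(220, 176, 61); #bf9935 is rgb(191, 153, 53).
On the R channel (widest range): 191 ≈ 220 + (p/100)(0 − 220), so p ≈ 100×(191 − 220)/(0 − 220) = -2900/-220 = 13.18.
p = 13 reproduces all three channels after rounding.

13%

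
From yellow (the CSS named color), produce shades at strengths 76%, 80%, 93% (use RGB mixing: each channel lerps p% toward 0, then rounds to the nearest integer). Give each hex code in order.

CSS yellow is rgb(255, 255, 0).
76%: (255 − 193.8 = 61.2→61, 255 − 193.8 = 61.2→61, 0→0) → #3D3D00
80%: (255 − 204 = 51→51, 255 − 204 = 51→51, 0→0) → #333300
93%: (255 − 237.15 = 17.85→18, 255 − 237.15 = 17.85→18, 0→0) → #121200

#3D3D00, #333300, #121200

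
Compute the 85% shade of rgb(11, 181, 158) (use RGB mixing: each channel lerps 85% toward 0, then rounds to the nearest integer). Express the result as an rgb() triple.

An 85% shade moves each channel 85% toward 0:
  R: 11 + 0.85×(0−11) = 11 − 9.35 = 1.65 → 2
  G: 181 − 153.85 = 27.15 → 27
  B: 158 + 0.85×(0−158) = 158 − 134.3 = 23.7 → 24

rgb(2, 27, 24)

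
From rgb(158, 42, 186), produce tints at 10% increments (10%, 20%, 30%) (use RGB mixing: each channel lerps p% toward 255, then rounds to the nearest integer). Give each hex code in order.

10%: (158 + 9.7 = 167.7→168, 42 + 21.3 = 63.3→63, 186 + 6.9 = 192.9→193) → #A83FC1
20%: (158 + 19.4 = 177.4→177, 42 + 42.6 = 84.6→85, 186 + 13.8 = 199.8→200) → #B155C8
30%: (158 + 29.1 = 187.1→187, 42 + 63.9 = 105.9→106, 186 + 20.7 = 206.7→207) → #BB6ACF

#A83FC1, #B155C8, #BB6ACF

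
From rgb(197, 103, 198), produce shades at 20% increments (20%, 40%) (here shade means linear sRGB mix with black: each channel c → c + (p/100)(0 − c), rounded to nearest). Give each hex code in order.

20%: (197 − 39.4 = 157.6→158, 103 − 20.6 = 82.4→82, 198 − 39.6 = 158.4→158) → #9E529E
40%: (197 − 78.8 = 118.2→118, 103 − 41.2 = 61.8→62, 198 − 79.2 = 118.8→119) → #763E77

#9E529E, #763E77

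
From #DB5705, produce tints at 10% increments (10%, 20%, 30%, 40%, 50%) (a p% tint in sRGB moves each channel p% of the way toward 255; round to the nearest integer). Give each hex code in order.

#DB5705 is rgb(219, 87, 5).
10%: (219 + 3.6 = 222.6→223, 87 + 16.8 = 103.8→104, 5 + 25 = 30→30) → #DF681E
20%: (219 + 7.2 = 226.2→226, 87 + 33.6 = 120.6→121, 5 + 50 = 55→55) → #E27937
30%: (219 + 10.8 = 229.8→230, 87 + 50.4 = 137.4→137, 5 + 75 = 80→80) → #E68950
40%: (219 + 14.4 = 233.4→233, 87 + 67.2 = 154.2→154, 5 + 100 = 105→105) → #E99A69
50%: (219 + 18 = 237→237, 87 + 84 = 171→171, 5 + 125 = 130→130) → #EDAB82

#DF681E, #E27937, #E68950, #E99A69, #EDAB82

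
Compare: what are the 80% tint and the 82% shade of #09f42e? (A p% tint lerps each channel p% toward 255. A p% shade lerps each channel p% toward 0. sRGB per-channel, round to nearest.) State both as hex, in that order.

#09f42e is rgb(9, 244, 46).
80% tint:
  R: 9 + 0.8×(255−9) = 9 + 196.8 = 205.8 → 206
  G: 244 + 0.8×(255−244) = 244 + 8.8 = 252.8 → 253
  B: 46 + 167.2 = 213.2 → 213
  → #cefdd5
82% shade:
  R: 9 − 7.38 = 1.62 → 2
  G: 244 + 0.82×(0−244) = 244 − 200.08 = 43.92 → 44
  B: 46 + 0.82×(0−46) = 46 − 37.72 = 8.28 → 8
  → #022c08

#cefdd5, #022c08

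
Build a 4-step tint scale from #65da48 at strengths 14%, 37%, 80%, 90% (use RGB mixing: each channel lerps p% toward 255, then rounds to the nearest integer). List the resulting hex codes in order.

#65da48 is rgb(101, 218, 72).
14%: (101 + 21.56 = 122.56→123, 218 + 5.18 = 223.18→223, 72 + 25.62 = 97.62→98) → #7bdf62
37%: (101 + 56.98 = 157.98→158, 218 + 13.69 = 231.69→232, 72 + 67.71 = 139.71→140) → #9ee88c
80%: (101 + 123.2 = 224.2→224, 218 + 29.6 = 247.6→248, 72 + 146.4 = 218.4→218) → #e0f8da
90%: (101 + 138.6 = 239.6→240, 218 + 33.3 = 251.3→251, 72 + 164.7 = 236.7→237) → #f0fbed

#7bdf62, #9ee88c, #e0f8da, #f0fbed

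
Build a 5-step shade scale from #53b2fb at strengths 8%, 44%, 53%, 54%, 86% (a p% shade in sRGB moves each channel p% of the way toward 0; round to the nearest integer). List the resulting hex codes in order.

#53b2fb is rgb(83, 178, 251).
8%: (83 − 6.64 = 76.36→76, 178 − 14.24 = 163.76→164, 251 − 20.08 = 230.92→231) → #4ca4e7
44%: (83 − 36.52 = 46.48→46, 178 − 78.32 = 99.68→100, 251 − 110.44 = 140.56→141) → #2e648d
53%: (83 − 43.99 = 39.01→39, 178 − 94.34 = 83.66→84, 251 − 133.03 = 117.97→118) → #275476
54%: (83 − 44.82 = 38.18→38, 178 − 96.12 = 81.88→82, 251 − 135.54 = 115.46→115) → #265273
86%: (83 − 71.38 = 11.62→12, 178 − 153.08 = 24.92→25, 251 − 215.86 = 35.14→35) → #0c1923

#4ca4e7, #2e648d, #275476, #265273, #0c1923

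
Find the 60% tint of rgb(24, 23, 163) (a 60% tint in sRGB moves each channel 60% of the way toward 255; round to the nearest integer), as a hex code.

Lerp each channel 60% toward 255:
  R: 24 + 138.6 = 162.6 → 163
  G: 23 + 0.6×(255−23) = 23 + 139.2 = 162.2 → 162
  B: 163 + 55.2 = 218.2 → 218
rgb(163, 162, 218) = #A3A2DA.

#A3A2DA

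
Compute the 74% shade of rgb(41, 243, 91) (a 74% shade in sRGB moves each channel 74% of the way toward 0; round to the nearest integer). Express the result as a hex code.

#0B3F18

A 74% shade moves each channel 74% toward 0:
  R: 41 + 0.74×(0−41) = 41 − 30.34 = 10.66 → 11
  G: 243 + 0.74×(0−243) = 243 − 179.82 = 63.18 → 63
  B: 91 + 0.74×(0−91) = 91 − 67.34 = 23.66 → 24
rgb(11, 63, 24) = #0B3F18.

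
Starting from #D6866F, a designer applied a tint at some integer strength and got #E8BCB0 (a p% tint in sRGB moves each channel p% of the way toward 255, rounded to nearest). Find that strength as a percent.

45%

#D6866F is rgb(214, 134, 111); #E8BCB0 is rgb(232, 188, 176).
On the B channel (widest range): 176 ≈ 111 + (p/100)(255 − 111), so p ≈ 100×(176 − 111)/(255 − 111) = 6500/144 = 45.14.
p = 45 reproduces all three channels after rounding.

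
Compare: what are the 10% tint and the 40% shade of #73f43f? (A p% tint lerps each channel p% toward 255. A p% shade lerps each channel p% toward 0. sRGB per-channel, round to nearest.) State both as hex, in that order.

#73f43f is rgb(115, 244, 63).
10% tint:
  R: 115 + 0.1×(255−115) = 115 + 14 = 129 → 129
  G: 244 + 0.1×(255−244) = 244 + 1.1 = 245.1 → 245
  B: 63 + 19.2 = 82.2 → 82
  → #81f552
40% shade:
  R: 115 + 0.4×(0−115) = 115 − 46 = 69 → 69
  G: 244 + 0.4×(0−244) = 244 − 97.6 = 146.4 → 146
  B: 63 + 0.4×(0−63) = 63 − 25.2 = 37.8 → 38
  → #459226

#81f552, #459226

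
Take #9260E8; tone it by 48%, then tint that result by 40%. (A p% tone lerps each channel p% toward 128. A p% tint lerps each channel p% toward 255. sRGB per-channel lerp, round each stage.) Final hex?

#9260E8 is rgb(146, 96, 232).
A 48% tone moves each channel 48% toward 128:
  R: 146 + 0.48×(128−146) = 146 − 8.64 = 137.36 → 137
  G: 96 + 0.48×(128−96) = 96 + 15.36 = 111.36 → 111
  B: 232 + 0.48×(128−232) = 232 − 49.92 = 182.08 → 182
After the tone: rgb(137, 111, 182) = #896FB6.
Lerp each channel 40% toward 255:
  R: 137 + 47.2 = 184.2 → 184
  G: 111 + 0.4×(255−111) = 111 + 57.6 = 168.6 → 169
  B: 182 + 0.4×(255−182) = 182 + 29.2 = 211.2 → 211
rgb(184, 169, 211) = #B8A9D3.

#B8A9D3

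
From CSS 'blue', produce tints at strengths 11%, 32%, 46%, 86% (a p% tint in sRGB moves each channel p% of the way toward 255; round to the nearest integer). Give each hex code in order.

#1C1CFF, #5252FF, #7575FF, #DBDBFF

CSS blue is rgb(0, 0, 255).
11%: (0 + 28.05 = 28.05→28, 0 + 28.05 = 28.05→28, 255→255) → #1C1CFF
32%: (0 + 81.6 = 81.6→82, 0 + 81.6 = 81.6→82, 255→255) → #5252FF
46%: (0 + 117.3 = 117.3→117, 0 + 117.3 = 117.3→117, 255→255) → #7575FF
86%: (0 + 219.3 = 219.3→219, 0 + 219.3 = 219.3→219, 255→255) → #DBDBFF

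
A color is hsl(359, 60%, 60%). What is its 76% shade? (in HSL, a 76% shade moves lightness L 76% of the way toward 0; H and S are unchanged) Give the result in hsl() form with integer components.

L moves 76% from 60 toward 0: 60 − 45.6 = 14.4 → 14.
H and S are unchanged.

hsl(359, 60%, 14%)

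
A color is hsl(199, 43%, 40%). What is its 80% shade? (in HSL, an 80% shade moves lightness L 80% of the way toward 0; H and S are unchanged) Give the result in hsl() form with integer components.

hsl(199, 43%, 8%)

L moves 80% from 40 toward 0: 40 − 32 = 8 → 8.
H and S are unchanged.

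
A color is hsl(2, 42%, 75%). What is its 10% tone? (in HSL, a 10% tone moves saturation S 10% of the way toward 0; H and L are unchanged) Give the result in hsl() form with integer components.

hsl(2, 38%, 75%)

S moves 10% from 42 toward 0: 42 − 4.2 = 37.8 → 38.
H and L are unchanged.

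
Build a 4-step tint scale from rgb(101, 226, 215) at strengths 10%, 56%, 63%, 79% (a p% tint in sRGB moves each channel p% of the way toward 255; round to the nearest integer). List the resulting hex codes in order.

10%: (101 + 15.4 = 116.4→116, 226 + 2.9 = 228.9→229, 215 + 4 = 219→219) → #74e5db
56%: (101 + 86.24 = 187.24→187, 226 + 16.24 = 242.24→242, 215 + 22.4 = 237.4→237) → #bbf2ed
63%: (101 + 97.02 = 198.02→198, 226 + 18.27 = 244.27→244, 215 + 25.2 = 240.2→240) → #c6f4f0
79%: (101 + 121.66 = 222.66→223, 226 + 22.91 = 248.91→249, 215 + 31.6 = 246.6→247) → #dff9f7

#74e5db, #bbf2ed, #c6f4f0, #dff9f7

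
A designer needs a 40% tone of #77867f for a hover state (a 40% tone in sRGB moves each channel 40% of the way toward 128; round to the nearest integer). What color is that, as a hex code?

#7b847f

#77867f is rgb(119, 134, 127).
Lerp each channel 40% toward 128:
  R: 119 + 3.6 = 122.6 → 123
  G: 134 − 2.4 = 131.6 → 132
  B: 127 + 0.4 = 127.4 → 127
rgb(123, 132, 127) = #7b847f.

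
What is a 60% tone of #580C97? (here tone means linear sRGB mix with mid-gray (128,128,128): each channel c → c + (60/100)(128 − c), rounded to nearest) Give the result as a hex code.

#705289

#580C97 is rgb(88, 12, 151).
A 60% tone moves each channel 60% toward 128:
  R: 88 + 24 = 112 → 112
  G: 12 + 0.6×(128−12) = 12 + 69.6 = 81.6 → 82
  B: 151 − 13.8 = 137.2 → 137
rgb(112, 82, 137) = #705289.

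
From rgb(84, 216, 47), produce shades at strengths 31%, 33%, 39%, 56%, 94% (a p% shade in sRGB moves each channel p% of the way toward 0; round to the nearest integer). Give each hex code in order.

#3A9520, #38911F, #33841D, #255F15, #050D03

31%: (84 − 26.04 = 57.96→58, 216 − 66.96 = 149.04→149, 47 − 14.57 = 32.43→32) → #3A9520
33%: (84 − 27.72 = 56.28→56, 216 − 71.28 = 144.72→145, 47 − 15.51 = 31.49→31) → #38911F
39%: (84 − 32.76 = 51.24→51, 216 − 84.24 = 131.76→132, 47 − 18.33 = 28.67→29) → #33841D
56%: (84 − 47.04 = 36.96→37, 216 − 120.96 = 95.04→95, 47 − 26.32 = 20.68→21) → #255F15
94%: (84 − 78.96 = 5.04→5, 216 − 203.04 = 12.96→13, 47 − 44.18 = 2.82→3) → #050D03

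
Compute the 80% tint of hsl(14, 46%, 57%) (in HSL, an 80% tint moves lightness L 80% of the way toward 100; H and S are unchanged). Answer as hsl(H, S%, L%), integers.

hsl(14, 46%, 91%)

L moves 80% from 57 toward 100: 57 + 34.4 = 91.4 → 91.
H and S are unchanged.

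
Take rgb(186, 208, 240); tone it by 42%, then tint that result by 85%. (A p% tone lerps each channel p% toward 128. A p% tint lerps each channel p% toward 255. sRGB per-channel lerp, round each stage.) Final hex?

A 42% tone moves each channel 42% toward 128:
  R: 186 − 24.36 = 161.64 → 162
  G: 208 + 0.42×(128−208) = 208 − 33.6 = 174.4 → 174
  B: 240 − 47.04 = 192.96 → 193
After the tone: rgb(162, 174, 193) = #A2AEC1.
An 85% tint moves each channel 85% toward 255:
  R: 162 + 79.05 = 241.05 → 241
  G: 174 + 0.85×(255−174) = 174 + 68.85 = 242.85 → 243
  B: 193 + 0.85×(255−193) = 193 + 52.7 = 245.7 → 246
rgb(241, 243, 246) = #F1F3F6.

#F1F3F6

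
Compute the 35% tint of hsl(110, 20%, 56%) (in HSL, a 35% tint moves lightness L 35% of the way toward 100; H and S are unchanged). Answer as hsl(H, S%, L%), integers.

hsl(110, 20%, 71%)

L moves 35% from 56 toward 100: 56 + 15.4 = 71.4 → 71.
H and S are unchanged.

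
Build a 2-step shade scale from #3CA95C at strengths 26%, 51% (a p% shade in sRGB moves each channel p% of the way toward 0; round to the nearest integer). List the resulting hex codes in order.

#3CA95C is rgb(60, 169, 92).
26%: (60 − 15.6 = 44.4→44, 169 − 43.94 = 125.06→125, 92 − 23.92 = 68.08→68) → #2C7D44
51%: (60 − 30.6 = 29.4→29, 169 − 86.19 = 82.81→83, 92 − 46.92 = 45.08→45) → #1D532D

#2C7D44, #1D532D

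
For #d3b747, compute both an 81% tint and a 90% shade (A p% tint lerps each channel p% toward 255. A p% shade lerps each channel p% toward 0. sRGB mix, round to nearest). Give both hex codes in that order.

#d3b747 is rgb(211, 183, 71).
81% tint:
  R: 211 + 0.81×(255−211) = 211 + 35.64 = 246.64 → 247
  G: 183 + 58.32 = 241.32 → 241
  B: 71 + 0.81×(255−71) = 71 + 149.04 = 220.04 → 220
  → #f7f1dc
90% shade:
  R: 211 + 0.9×(0−211) = 211 − 189.9 = 21.1 → 21
  G: 183 + 0.9×(0−183) = 183 − 164.7 = 18.3 → 18
  B: 71 − 63.9 = 7.1 → 7
  → #151207

#f7f1dc, #151207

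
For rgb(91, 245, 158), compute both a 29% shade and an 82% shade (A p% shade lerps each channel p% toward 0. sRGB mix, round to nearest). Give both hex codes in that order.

#41AE70, #102C1C

29% shade:
  R: 91 + 0.29×(0−91) = 91 − 26.39 = 64.61 → 65
  G: 245 − 71.05 = 173.95 → 174
  B: 158 − 45.82 = 112.18 → 112
  → #41AE70
82% shade:
  R: 91 + 0.82×(0−91) = 91 − 74.62 = 16.38 → 16
  G: 245 + 0.82×(0−245) = 245 − 200.9 = 44.1 → 44
  B: 158 + 0.82×(0−158) = 158 − 129.56 = 28.44 → 28
  → #102C1C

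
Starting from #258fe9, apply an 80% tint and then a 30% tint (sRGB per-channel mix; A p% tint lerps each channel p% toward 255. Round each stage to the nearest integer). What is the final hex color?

#258fe9 is rgb(37, 143, 233).
An 80% tint moves each channel 80% toward 255:
  R: 37 + 0.8×(255−37) = 37 + 174.4 = 211.4 → 211
  G: 143 + 0.8×(255−143) = 143 + 89.6 = 232.6 → 233
  B: 233 + 0.8×(255−233) = 233 + 17.6 = 250.6 → 251
After the tint: rgb(211, 233, 251) = #d3e9fb.
A 30% tint moves each channel 30% toward 255:
  R: 211 + 0.3×(255−211) = 211 + 13.2 = 224.2 → 224
  G: 233 + 6.6 = 239.6 → 240
  B: 251 + 0.3×(255−251) = 251 + 1.2 = 252.2 → 252
rgb(224, 240, 252) = #e0f0fc.

#e0f0fc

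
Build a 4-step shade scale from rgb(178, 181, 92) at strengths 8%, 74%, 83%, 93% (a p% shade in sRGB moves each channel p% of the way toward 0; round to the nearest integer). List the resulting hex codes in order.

#A4A755, #2E2F18, #1E1F10, #0C0D06

8%: (178 − 14.24 = 163.76→164, 181 − 14.48 = 166.52→167, 92 − 7.36 = 84.64→85) → #A4A755
74%: (178 − 131.72 = 46.28→46, 181 − 133.94 = 47.06→47, 92 − 68.08 = 23.92→24) → #2E2F18
83%: (178 − 147.74 = 30.26→30, 181 − 150.23 = 30.77→31, 92 − 76.36 = 15.64→16) → #1E1F10
93%: (178 − 165.54 = 12.46→12, 181 − 168.33 = 12.67→13, 92 − 85.56 = 6.44→6) → #0C0D06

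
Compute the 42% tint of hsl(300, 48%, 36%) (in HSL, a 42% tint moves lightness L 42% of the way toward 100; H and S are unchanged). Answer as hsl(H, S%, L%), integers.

hsl(300, 48%, 63%)

L moves 42% from 36 toward 100: 36 + 26.88 = 62.88 → 63.
H and S are unchanged.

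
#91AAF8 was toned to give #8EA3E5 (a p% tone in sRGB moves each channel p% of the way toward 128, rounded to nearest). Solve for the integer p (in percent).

16%

#91AAF8 is rgb(145, 170, 248); #8EA3E5 is rgb(142, 163, 229).
On the B channel (widest range): 229 ≈ 248 + (p/100)(128 − 248), so p ≈ 100×(229 − 248)/(128 − 248) = -1900/-120 = 15.83.
p = 16 reproduces all three channels after rounding.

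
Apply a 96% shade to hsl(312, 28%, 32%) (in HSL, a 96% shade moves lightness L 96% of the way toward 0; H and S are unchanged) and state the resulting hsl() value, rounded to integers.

hsl(312, 28%, 1%)

L moves 96% from 32 toward 0: 32 − 30.72 = 1.28 → 1.
H and S are unchanged.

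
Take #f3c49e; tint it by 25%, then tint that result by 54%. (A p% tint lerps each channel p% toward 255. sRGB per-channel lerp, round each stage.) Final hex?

#fbebdd

#f3c49e is rgb(243, 196, 158).
Per channel, c → c + 0.25(255 − c):
  R: 243 + 0.25×(255−243) = 243 + 3 = 246 → 246
  G: 196 + 0.25×(255−196) = 196 + 14.75 = 210.75 → 211
  B: 158 + 0.25×(255−158) = 158 + 24.25 = 182.25 → 182
After the tint: rgb(246, 211, 182) = #f6d3b6.
Per channel, c → c + 0.54(255 − c):
  R: 246 + 0.54×(255−246) = 246 + 4.86 = 250.86 → 251
  G: 211 + 0.54×(255−211) = 211 + 23.76 = 234.76 → 235
  B: 182 + 0.54×(255−182) = 182 + 39.42 = 221.42 → 221
rgb(251, 235, 221) = #fbebdd.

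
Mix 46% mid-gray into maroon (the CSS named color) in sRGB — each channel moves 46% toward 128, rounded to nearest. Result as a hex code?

#803b3b

CSS maroon is rgb(128, 0, 0).
Per channel, c → c + 0.46(128 − c):
  R: 128 + 0 = 128 → 128
  G: 0 + 58.88 = 58.88 → 59
  B: 0 + 0.46×(128−0) = 0 + 58.88 = 58.88 → 59
rgb(128, 59, 59) = #803b3b.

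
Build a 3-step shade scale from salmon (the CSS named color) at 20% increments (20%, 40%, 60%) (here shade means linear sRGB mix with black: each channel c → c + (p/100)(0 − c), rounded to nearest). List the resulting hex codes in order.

CSS salmon is rgb(250, 128, 114).
20%: (250 − 50 = 200→200, 128 − 25.6 = 102.4→102, 114 − 22.8 = 91.2→91) → #c8665b
40%: (250 − 100 = 150→150, 128 − 51.2 = 76.8→77, 114 − 45.6 = 68.4→68) → #964d44
60%: (250 − 150 = 100→100, 128 − 76.8 = 51.2→51, 114 − 68.4 = 45.6→46) → #64332e

#c8665b, #964d44, #64332e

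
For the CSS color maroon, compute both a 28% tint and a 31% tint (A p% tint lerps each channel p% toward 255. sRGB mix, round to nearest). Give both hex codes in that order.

#a44747, #a74f4f

CSS maroon is rgb(128, 0, 0).
28% tint:
  R: 128 + 35.56 = 163.56 → 164
  G: 0 + 0.28×(255−0) = 0 + 71.4 = 71.4 → 71
  B: 0 + 0.28×(255−0) = 0 + 71.4 = 71.4 → 71
  → #a44747
31% tint:
  R: 128 + 39.37 = 167.37 → 167
  G: 0 + 0.31×(255−0) = 0 + 79.05 = 79.05 → 79
  B: 0 + 0.31×(255−0) = 0 + 79.05 = 79.05 → 79
  → #a74f4f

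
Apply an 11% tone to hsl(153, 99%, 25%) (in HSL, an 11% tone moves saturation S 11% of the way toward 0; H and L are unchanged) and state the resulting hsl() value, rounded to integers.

S moves 11% from 99 toward 0: 99 − 10.89 = 88.11 → 88.
H and L are unchanged.

hsl(153, 88%, 25%)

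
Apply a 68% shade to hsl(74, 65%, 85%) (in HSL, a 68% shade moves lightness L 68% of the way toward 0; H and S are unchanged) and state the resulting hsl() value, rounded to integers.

L moves 68% from 85 toward 0: 85 − 57.8 = 27.2 → 27.
H and S are unchanged.

hsl(74, 65%, 27%)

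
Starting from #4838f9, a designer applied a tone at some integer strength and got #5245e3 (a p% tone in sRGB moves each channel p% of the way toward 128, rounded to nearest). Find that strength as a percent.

18%

#4838f9 is rgb(72, 56, 249); #5245e3 is rgb(82, 69, 227).
On the B channel (widest range): 227 ≈ 249 + (p/100)(128 − 249), so p ≈ 100×(227 − 249)/(128 − 249) = -2200/-121 = 18.18.
p = 18 reproduces all three channels after rounding.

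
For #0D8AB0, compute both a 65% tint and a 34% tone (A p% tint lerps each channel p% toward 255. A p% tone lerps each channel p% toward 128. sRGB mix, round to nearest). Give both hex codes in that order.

#0D8AB0 is rgb(13, 138, 176).
65% tint:
  R: 13 + 0.65×(255−13) = 13 + 157.3 = 170.3 → 170
  G: 138 + 0.65×(255−138) = 138 + 76.05 = 214.05 → 214
  B: 176 + 51.35 = 227.35 → 227
  → #AAD6E3
34% tone:
  R: 13 + 0.34×(128−13) = 13 + 39.1 = 52.1 → 52
  G: 138 − 3.4 = 134.6 → 135
  B: 176 + 0.34×(128−176) = 176 − 16.32 = 159.68 → 160
  → #3487A0

#AAD6E3, #3487A0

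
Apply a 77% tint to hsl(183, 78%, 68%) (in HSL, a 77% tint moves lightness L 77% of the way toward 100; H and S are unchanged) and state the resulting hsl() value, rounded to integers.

L moves 77% from 68 toward 100: 68 + 24.64 = 92.64 → 93.
H and S are unchanged.

hsl(183, 78%, 93%)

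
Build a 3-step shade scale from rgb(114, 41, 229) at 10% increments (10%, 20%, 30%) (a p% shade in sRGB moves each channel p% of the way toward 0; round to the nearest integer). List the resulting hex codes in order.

10%: (114 − 11.4 = 102.6→103, 41 − 4.1 = 36.9→37, 229 − 22.9 = 206.1→206) → #6725CE
20%: (114 − 22.8 = 91.2→91, 41 − 8.2 = 32.8→33, 229 − 45.8 = 183.2→183) → #5B21B7
30%: (114 − 34.2 = 79.8→80, 41 − 12.3 = 28.7→29, 229 − 68.7 = 160.3→160) → #501DA0

#6725CE, #5B21B7, #501DA0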